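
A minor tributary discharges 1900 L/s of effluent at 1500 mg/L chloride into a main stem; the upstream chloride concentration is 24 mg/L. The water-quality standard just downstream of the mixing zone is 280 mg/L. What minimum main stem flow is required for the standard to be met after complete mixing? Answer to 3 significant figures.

9050 L/s

Set C_mix = 280: (Q·24.00 + 1900·1500) / (Q + 1900) = 280
→ Q = 1900·(1500 − 280)/(280 − 24.00) = 9055 L/s.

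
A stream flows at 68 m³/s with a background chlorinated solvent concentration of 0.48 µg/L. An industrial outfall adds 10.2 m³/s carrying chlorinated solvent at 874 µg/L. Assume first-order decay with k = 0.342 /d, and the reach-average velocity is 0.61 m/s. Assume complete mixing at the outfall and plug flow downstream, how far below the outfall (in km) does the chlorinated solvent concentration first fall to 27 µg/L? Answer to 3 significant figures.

Mass balance: C = (68.00·0.4800 + 10.20·874.0) / 78.20 = 8947/78.20 = 114.4 µg/L.
Set 114.4·exp(−k·t) = 27 → t = ln(114.4/27)/k = 364800 s = 101.3 h.
Distance = v·t = 0.61·364800 = 222500 m = 222.5 km.

223 km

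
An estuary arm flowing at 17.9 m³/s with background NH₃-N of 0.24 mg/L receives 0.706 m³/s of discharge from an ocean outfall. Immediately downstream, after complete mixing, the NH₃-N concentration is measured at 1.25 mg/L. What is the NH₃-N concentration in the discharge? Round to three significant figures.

26.9 mg/L

Mass balance: 17.90·0.2400 + 0.7060·Cₑ = 18.61·1.250
→ Cₑ = (18.61·1.250 − 17.90·0.2400) / 0.7060 = 26.86 mg/L.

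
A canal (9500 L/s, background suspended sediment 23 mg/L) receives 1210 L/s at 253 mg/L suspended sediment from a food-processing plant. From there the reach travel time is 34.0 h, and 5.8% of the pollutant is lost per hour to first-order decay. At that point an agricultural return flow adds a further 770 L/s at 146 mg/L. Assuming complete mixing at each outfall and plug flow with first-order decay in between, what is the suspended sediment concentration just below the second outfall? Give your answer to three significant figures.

Mass balance: C = (9500·23.00 + 1210·253.0) / 10710 = 524600/10710 = 48.99 mg/L; combined flow 10710 L/s.
5.8%/h lost → k = −ln(1 − 0.058) = 0.05975 h⁻¹.
Applying C = C₀e^(−kt): 48.99 × 0.1311 = 6.424 mg/L.
At the second outfall, C = (10710·6.424 + 770.0·146.0) / (10710 + 770.0) = 15.79 mg/L.

15.8 mg/L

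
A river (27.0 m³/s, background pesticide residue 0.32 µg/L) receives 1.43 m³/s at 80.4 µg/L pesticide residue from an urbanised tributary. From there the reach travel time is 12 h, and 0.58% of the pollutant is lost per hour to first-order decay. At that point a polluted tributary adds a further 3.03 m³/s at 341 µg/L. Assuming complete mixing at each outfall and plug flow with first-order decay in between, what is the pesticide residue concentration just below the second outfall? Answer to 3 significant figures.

36.5 µg/L

After mixing, C = (27.00·0.3200 + 1.430·80.40) / 28.43 = 123.6/28.43 = 4.348 µg/L; combined flow 28.43 m³/s.
0.58%/h lost → k = −ln(1 − 0.0058) = 0.005817 h⁻¹.
Decay over the reach: 4.348·exp(−kt) = 4.348·0.9326 = 4.055 µg/L.
Second outfall: C = (28.43·4.055 + 3.030·341.0)/31.46 = 36.51 µg/L.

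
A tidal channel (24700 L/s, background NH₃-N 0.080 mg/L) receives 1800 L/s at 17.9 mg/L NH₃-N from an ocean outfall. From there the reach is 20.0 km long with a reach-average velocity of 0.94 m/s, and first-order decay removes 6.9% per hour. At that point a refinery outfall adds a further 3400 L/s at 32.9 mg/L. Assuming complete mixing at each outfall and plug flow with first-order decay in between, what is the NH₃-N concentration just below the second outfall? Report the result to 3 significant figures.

After mixing, C = (24700·0.08000 + 1800·17.90) / 26500 = 34200/26500 = 1.290 mg/L; combined flow 26500 L/s.
Travel time t = 20.0·1000 / 0.94 = 21280 s = 5.910 h.
6.9%/h lost → k = −ln(1 − 0.069) = 0.07150 h⁻¹.
Applying C = C₀e^(−kt): 1.290 × 0.6554 = 0.8457 mg/L.
At the second outfall, C = (26500·0.8457 + 3400·32.90) / (26500 + 3400) = 4.491 mg/L.

4.49 mg/L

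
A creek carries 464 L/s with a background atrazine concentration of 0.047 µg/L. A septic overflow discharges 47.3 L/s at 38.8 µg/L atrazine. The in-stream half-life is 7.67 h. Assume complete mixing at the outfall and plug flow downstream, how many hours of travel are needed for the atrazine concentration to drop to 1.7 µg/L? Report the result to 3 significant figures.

8.40 h

Flow-weighted average: C = (464.0·0.04700 + 47.30·38.80) / 511.3 = 1857/511.3 = 3.632 µg/L.
Half-life 7.67 h → k = ln 2 / 7.67 = 0.09037 h⁻¹ = 2.169 d⁻¹.
3.632·exp(−k·t) = 1.7 → t = ln(3.632/1.7)/k = 30240 s = 8.400 h.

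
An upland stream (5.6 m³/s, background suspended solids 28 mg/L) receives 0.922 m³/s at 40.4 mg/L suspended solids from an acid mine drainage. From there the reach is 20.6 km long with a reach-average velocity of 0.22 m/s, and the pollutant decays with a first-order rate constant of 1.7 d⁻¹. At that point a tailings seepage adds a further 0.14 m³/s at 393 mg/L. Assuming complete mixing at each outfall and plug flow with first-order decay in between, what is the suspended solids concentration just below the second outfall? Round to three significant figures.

12.9 mg/L

Flow-weighted average: C = (5.600·28.00 + 0.9220·40.40) / 6.522 = 194.0/6.522 = 29.75 mg/L; combined flow 6.522 m³/s.
Travel time t = 20.6·1000 / 0.22 = 93640 s = 26.01 h.
Decay over the reach: 29.75·exp(−kt) = 29.75·0.1584 = 4.714 mg/L.
Second outfall: C = (6.522·4.714 + 0.1400·393.0)/6.662 = 12.87 mg/L.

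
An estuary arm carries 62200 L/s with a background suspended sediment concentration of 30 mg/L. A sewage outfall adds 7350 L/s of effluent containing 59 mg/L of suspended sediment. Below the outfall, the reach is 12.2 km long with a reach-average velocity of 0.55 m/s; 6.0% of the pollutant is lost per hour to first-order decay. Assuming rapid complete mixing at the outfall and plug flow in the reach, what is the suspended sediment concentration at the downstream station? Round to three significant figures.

22.6 mg/L

Flow-weighted average: C = (62200·30.00 + 7350·59.00) / 69550 = 2300000/69550 = 33.06 mg/L.
Travel time t = 12.2·1000 / 0.55 = 22180 s = 6.162 h.
6.0%/h lost → k = −ln(1 − 0.06) = 0.06188 h⁻¹.
Applying C = C₀e^(−kt): 33.06 × 0.6830 = 22.58 mg/L.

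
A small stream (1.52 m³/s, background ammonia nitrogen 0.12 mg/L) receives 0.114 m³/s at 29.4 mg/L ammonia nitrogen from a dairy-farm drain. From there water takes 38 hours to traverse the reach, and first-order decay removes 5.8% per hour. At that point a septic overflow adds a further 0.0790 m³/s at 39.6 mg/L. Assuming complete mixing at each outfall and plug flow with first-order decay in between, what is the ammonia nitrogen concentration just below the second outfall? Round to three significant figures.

After mixing, C = (1.520·0.1200 + 0.1140·29.40) / 1.634 = 3.534/1.634 = 2.163 mg/L; combined flow 1.634 m³/s.
5.8%/h lost → k = −ln(1 − 0.058) = 0.05975 h⁻¹.
Applying C = C₀e^(−kt): 2.163 × 0.1033 = 0.2233 mg/L.
At the second outfall, C = (1.634·0.2233 + 0.07900·39.60) / (1.634 + 0.07900) = 2.039 mg/L.

2.04 mg/L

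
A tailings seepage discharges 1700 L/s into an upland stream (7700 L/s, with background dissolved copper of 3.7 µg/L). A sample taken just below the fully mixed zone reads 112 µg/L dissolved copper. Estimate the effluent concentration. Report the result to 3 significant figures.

603 µg/L

Mass balance: 7700·3.700 + 1700·Cₑ = 9400·112.0
→ Cₑ = (9400·112.0 − 7700·3.700) / 1700 = 602.5 µg/L.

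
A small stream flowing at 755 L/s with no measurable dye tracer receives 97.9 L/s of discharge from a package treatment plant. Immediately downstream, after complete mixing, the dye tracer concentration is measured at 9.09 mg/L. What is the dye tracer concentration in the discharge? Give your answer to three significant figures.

Mass balance: 755.0·0 + 97.90·Cₑ = 852.9·9.090
→ Cₑ = (852.9·9.090 − 755.0·0) / 97.90 = 79.19 mg/L.

79.2 mg/L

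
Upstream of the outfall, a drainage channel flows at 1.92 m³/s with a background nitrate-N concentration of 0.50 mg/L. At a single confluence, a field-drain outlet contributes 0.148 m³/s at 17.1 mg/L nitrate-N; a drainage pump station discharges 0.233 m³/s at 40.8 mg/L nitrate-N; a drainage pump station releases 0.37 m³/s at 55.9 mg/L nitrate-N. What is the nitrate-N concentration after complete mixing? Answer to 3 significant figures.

Flow-weighted average: C = (1.920·0.5000 + 0.1480·17.10 + 0.2330·40.80 + 0.3700·55.90) / 2.671 = 33.68/2.671 = 12.61 mg/L.

12.6 mg/L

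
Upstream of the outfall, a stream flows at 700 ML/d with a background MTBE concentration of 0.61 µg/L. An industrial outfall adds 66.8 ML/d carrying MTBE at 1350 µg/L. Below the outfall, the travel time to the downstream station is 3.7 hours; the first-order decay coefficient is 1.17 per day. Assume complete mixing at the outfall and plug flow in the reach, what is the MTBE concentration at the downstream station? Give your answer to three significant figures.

Flow-weighted average: C = (700.0·0.6100 + 66.80·1350) / 766.8 = 90610/766.8 = 118.2 µg/L.
Decay over the reach: 118.2·exp(−kt) = 118.2·0.8350 = 98.66 µg/L.

98.7 µg/L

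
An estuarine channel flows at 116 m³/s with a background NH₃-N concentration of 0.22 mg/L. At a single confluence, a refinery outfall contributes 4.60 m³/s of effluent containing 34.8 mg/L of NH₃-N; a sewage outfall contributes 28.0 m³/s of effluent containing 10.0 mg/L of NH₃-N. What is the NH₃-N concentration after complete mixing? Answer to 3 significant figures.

Conservation of mass: C = (116.0·0.2200 + 4.600·34.80 + 28.00·10.00) / 148.6 = 465.6/148.6 = 3.133 mg/L.

3.13 mg/L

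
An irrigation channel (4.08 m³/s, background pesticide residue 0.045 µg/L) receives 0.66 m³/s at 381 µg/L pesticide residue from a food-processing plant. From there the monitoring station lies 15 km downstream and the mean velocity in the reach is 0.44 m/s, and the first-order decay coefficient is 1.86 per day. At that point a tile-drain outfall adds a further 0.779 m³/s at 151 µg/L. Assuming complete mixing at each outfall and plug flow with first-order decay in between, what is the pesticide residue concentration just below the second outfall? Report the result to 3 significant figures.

43.2 µg/L

After mixing, C = (4.080·0.04500 + 0.6600·381.0) / 4.740 = 251.6/4.740 = 53.09 µg/L; combined flow 4.740 m³/s.
Travel time t = 15·1000 / 0.44 = 34090 s = 9.470 h.
Applying C = C₀e^(−kt): 53.09 × 0.4800 = 25.48 µg/L.
Second outfall: C = (4.740·25.48 + 0.7790·151.0)/5.519 = 43.20 µg/L.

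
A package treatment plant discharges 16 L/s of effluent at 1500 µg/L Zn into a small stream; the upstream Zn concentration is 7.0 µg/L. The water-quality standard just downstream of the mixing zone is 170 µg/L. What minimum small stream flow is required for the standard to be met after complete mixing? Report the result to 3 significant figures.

Set C_mix = 170: (Q·7.000 + 16.00·1500) / (Q + 16.00) = 170
→ Q = 16.00·(1500 − 170)/(170 − 7.000) = 130.6 L/s.

131 L/s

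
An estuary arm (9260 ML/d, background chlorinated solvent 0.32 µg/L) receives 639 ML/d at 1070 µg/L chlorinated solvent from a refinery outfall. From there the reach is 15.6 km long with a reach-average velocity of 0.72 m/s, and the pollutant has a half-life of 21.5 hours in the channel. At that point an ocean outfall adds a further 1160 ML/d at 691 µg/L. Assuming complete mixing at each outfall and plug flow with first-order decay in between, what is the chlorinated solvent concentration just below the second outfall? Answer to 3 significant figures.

124 µg/L

Conservation of mass: C = (9260·0.3200 + 639.0·1070) / 9899 = 686700/9899 = 69.37 µg/L; combined flow 9899 ML/d.
Travel time t = 15.6·1000 / 0.72 = 21670 s = 6.019 h.
Half-life 21.5 h → k = ln 2 / 21.5 = 0.03224 h⁻¹ = 0.7737 d⁻¹.
Applying C = C₀e^(−kt): 69.37 × 0.8236 = 57.14 µg/L.
At the second outfall, C = (9899·57.14 + 1160·691.0) / (9899 + 1160) = 123.6 µg/L.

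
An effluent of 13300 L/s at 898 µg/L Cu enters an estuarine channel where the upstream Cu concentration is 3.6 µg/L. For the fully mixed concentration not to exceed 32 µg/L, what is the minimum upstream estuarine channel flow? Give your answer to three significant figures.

Set C_mix = 32: (Q·3.600 + 13300·898.0) / (Q + 13300) = 32
→ Q = 13300·(898.0 − 32)/(32 − 3.600) = 405600 L/s.

406000 L/s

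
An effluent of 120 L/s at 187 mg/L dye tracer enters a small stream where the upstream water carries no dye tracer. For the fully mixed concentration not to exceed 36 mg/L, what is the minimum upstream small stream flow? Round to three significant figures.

Set C_mix = 36: (Q·0 + 120.0·187.0) / (Q + 120.0) = 36
→ Q = 120.0·(187.0 − 36)/(36 − 0) = 503.3 L/s.

503 L/s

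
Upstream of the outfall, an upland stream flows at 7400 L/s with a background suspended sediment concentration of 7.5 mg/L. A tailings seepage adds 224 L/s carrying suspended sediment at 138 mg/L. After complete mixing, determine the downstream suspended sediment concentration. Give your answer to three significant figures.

11.3 mg/L

After mixing, C = (7400·7.500 + 224.0·138.0) / 7624 = 86410/7624 = 11.33 mg/L.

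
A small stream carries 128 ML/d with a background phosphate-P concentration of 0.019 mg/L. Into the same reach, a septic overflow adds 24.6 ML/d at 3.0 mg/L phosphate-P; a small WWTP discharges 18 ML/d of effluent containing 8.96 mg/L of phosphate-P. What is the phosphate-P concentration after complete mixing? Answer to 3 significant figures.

1.39 mg/L

Mass balance: C = (128.0·0.01900 + 24.60·3.000 + 18.00·8.960) / 170.6 = 237.5/170.6 = 1.392 mg/L.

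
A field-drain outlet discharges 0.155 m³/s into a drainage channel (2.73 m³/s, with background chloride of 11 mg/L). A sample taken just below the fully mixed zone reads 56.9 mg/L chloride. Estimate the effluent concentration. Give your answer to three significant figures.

865 mg/L

Mass balance: 2.730·11.00 + 0.1550·Cₑ = 2.885·56.90
→ Cₑ = (2.885·56.90 − 2.730·11.00) / 0.1550 = 865.3 mg/L.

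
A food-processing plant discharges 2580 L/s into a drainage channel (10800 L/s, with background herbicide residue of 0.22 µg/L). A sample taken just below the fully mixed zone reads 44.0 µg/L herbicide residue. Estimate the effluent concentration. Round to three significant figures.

227 µg/L

Mass balance: 10800·0.2200 + 2580·Cₑ = 13380·44.00
→ Cₑ = (13380·44.00 − 10800·0.2200) / 2580 = 227.3 µg/L.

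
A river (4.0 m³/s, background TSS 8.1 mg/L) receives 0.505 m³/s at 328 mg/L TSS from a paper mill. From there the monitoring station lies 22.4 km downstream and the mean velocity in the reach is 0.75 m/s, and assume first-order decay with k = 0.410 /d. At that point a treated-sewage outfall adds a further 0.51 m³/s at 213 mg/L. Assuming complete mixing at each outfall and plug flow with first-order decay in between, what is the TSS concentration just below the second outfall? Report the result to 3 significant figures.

55.9 mg/L

Mass balance: C = (4.000·8.100 + 0.5050·328.0) / 4.505 = 198.0/4.505 = 43.96 mg/L; combined flow 4.505 m³/s.
Travel time t = 22.4·1000 / 0.75 = 29870 s = 8.296 h.
Decay over the reach: 43.96·exp(−kt) = 43.96·0.8679 = 38.15 mg/L.
At the second outfall, C = (4.505·38.15 + 0.5100·213.0) / (4.505 + 0.5100) = 55.93 mg/L.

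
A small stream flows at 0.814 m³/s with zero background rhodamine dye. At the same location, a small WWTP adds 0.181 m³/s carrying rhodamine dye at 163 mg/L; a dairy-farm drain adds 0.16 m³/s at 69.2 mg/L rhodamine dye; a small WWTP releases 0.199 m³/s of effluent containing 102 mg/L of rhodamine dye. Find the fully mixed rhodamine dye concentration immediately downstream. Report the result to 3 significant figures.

45.0 mg/L

Mass balance: C = (0.8140·0 + 0.1810·163.0 + 0.1600·69.20 + 0.1990·102.0) / 1.354 = 60.87/1.354 = 44.96 mg/L.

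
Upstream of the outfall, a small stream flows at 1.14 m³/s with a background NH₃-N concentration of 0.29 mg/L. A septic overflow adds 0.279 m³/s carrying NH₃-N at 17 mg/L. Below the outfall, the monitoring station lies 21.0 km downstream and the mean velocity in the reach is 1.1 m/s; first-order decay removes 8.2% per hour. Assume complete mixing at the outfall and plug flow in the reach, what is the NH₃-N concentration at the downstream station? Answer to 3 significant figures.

Flow-weighted average: C = (1.140·0.2900 + 0.2790·17.00) / 1.419 = 5.074/1.419 = 3.575 mg/L.
Travel time t = 21.0·1000 / 1.1 = 19090 s = 5.303 h.
8.2%/h lost → k = −ln(1 − 0.082) = 0.08556 h⁻¹.
Decay over the reach: 3.575·exp(−kt) = 3.575·0.6353 = 2.271 mg/L.

2.27 mg/L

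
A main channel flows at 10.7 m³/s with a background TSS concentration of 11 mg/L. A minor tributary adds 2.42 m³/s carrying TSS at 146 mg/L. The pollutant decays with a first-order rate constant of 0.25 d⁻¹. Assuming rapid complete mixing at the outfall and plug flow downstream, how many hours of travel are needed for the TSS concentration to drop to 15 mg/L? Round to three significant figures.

83.8 h

Mass balance: C = (10.70·11.00 + 2.420·146.0) / 13.12 = 471.0/13.12 = 35.90 mg/L.
35.90·exp(−k·t) = 15 → t = ln(35.90/15)/k = 301600 s = 83.78 h.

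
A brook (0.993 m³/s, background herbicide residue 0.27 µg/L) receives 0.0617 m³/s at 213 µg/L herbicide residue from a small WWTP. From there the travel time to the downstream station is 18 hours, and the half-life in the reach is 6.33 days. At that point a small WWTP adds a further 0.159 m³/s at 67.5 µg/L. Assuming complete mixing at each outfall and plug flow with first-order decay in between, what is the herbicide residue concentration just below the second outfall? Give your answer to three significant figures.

Mixed concentration C = ΣQC/ΣQ = (0.9930·0.2700 + 0.06170·213.0) / 1.055 = 13.41/1.055 = 12.71 µg/L; combined flow 1.055 m³/s.
Half-life 6.33 d → k = ln 2 / 6.33 = 0.1095 d⁻¹.
Decay over the reach: 12.71·exp(−kt) = 12.71·0.9212 = 11.71 µg/L.
Second outfall: C = (1.055·11.71 + 0.1590·67.50)/1.214 = 19.02 µg/L.

19.0 µg/L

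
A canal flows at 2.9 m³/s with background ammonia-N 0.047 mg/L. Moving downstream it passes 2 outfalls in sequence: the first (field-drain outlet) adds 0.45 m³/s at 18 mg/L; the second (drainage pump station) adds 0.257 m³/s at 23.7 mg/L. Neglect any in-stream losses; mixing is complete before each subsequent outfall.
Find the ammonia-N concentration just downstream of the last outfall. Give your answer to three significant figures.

After outfall 1: Q = 2.900 + 0.4500 = 3.350 m³/s; C = (2.900·0.04700 + 0.4500·18.00)/3.350 = 2.459 mg/L.
After outfall 2: Q = 3.350 + 0.2570 = 3.607 m³/s; C = (3.350·2.459 + 0.2570·23.70)/3.607 = 3.972 mg/L.

3.97 mg/L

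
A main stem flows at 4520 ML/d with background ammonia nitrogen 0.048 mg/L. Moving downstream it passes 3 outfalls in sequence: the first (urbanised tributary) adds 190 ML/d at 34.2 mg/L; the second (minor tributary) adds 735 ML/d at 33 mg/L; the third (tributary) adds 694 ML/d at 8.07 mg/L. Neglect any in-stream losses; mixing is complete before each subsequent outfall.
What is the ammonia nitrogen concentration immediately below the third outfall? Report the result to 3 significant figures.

Below outfall 1: Q → 4710 ML/d, C = (4520·0.04800 + 190.0·34.20)/4710 = 1.426 mg/L.
Below outfall 2: Q → 5445 ML/d, C = (4710·1.426 + 735.0·33.00)/5445 = 5.688 mg/L.
Below outfall 3: Q → 6139 ML/d, C = (5445·5.688 + 694.0·8.070)/6139 = 5.957 mg/L.

5.96 mg/L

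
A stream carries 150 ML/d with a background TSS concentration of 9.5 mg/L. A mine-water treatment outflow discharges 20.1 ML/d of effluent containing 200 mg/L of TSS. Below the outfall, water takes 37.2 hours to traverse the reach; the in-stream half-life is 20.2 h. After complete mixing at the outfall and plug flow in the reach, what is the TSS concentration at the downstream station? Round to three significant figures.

8.93 mg/L

Flow-weighted average: C = (150.0·9.500 + 20.10·200.0) / 170.1 = 5445/170.1 = 32.01 mg/L.
Half-life 20.2 h → k = ln 2 / 20.2 = 0.03431 h⁻¹ = 0.8235 d⁻¹.
After decay, C = 32.01 × e^(−kt) = 32.01 × 0.2790 = 8.931 mg/L.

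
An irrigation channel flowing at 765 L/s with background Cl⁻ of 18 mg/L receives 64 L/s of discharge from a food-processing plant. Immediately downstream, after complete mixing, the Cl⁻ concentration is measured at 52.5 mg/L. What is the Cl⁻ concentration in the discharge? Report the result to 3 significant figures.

Mass balance: 765.0·18.00 + 64.00·Cₑ = 829.0·52.50
→ Cₑ = (829.0·52.50 − 765.0·18.00) / 64.00 = 464.9 mg/L.

465 mg/L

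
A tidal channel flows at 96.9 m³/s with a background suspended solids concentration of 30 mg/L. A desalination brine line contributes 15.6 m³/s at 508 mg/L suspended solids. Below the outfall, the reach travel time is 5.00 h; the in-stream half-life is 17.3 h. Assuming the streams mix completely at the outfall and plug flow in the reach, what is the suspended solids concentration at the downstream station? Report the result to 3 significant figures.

78.8 mg/L

Mass balance: C = (96.90·30.00 + 15.60·508.0) / 112.5 = 10830/112.5 = 96.28 mg/L.
Half-life 17.3 h → k = ln 2 / 17.3 = 0.04007 h⁻¹ = 0.9616 d⁻¹.
Decay over the reach: 96.28·exp(−kt) = 96.28·0.8185 = 78.80 mg/L.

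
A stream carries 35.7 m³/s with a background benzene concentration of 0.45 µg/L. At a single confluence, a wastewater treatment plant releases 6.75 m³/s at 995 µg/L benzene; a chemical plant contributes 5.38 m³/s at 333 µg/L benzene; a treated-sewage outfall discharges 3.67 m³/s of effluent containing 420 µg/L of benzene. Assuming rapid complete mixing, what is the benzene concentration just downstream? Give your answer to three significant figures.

195 µg/L

After mixing, C = (35.70·0.4500 + 6.750·995.0 + 5.380·333.0 + 3.670·420.0) / 51.50 = 10070/51.50 = 195.4 µg/L.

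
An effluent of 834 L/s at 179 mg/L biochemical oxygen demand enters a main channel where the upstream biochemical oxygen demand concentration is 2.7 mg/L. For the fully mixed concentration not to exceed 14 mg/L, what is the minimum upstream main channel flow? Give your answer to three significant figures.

12200 L/s

Set C_mix = 14: (Q·2.700 + 834.0·179.0) / (Q + 834.0) = 14
→ Q = 834.0·(179.0 − 14)/(14 − 2.700) = 12180 L/s.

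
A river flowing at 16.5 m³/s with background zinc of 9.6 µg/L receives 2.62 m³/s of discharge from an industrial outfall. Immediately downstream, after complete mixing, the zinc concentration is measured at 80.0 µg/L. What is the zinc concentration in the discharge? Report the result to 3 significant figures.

Mass balance: 16.50·9.600 + 2.620·Cₑ = 19.12·80.00
→ Cₑ = (19.12·80.00 − 16.50·9.600) / 2.620 = 523.4 µg/L.

523 µg/L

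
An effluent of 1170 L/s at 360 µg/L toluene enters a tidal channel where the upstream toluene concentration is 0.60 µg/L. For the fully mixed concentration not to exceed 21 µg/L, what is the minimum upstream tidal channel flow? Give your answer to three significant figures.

Set C_mix = 21: (Q·0.6000 + 1170·360.0) / (Q + 1170) = 21
→ Q = 1170·(360.0 − 21)/(21 − 0.6000) = 19440 L/s.

19400 L/s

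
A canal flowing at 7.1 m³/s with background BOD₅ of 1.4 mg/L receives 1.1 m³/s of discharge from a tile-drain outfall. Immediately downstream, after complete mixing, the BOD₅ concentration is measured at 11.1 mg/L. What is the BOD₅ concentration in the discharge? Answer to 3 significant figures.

73.7 mg/L

Mass balance: 7.100·1.400 + 1.100·Cₑ = 8.200·11.10
→ Cₑ = (8.200·11.10 − 7.100·1.400) / 1.100 = 73.71 mg/L.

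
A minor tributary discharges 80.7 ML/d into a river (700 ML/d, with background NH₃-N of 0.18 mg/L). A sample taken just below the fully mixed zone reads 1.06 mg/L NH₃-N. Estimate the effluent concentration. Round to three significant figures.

Mass balance: 700.0·0.1800 + 80.70·Cₑ = 780.7·1.060
→ Cₑ = (780.7·1.060 − 700.0·0.1800) / 80.70 = 8.693 mg/L.

8.69 mg/L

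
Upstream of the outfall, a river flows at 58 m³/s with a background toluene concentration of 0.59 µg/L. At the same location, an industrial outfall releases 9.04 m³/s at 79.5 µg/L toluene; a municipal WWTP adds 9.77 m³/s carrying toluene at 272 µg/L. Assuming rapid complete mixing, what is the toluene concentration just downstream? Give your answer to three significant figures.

Conservation of mass: C = (58.00·0.5900 + 9.040·79.50 + 9.770·272.0) / 76.81 = 3410/76.81 = 44.40 µg/L.

44.4 µg/L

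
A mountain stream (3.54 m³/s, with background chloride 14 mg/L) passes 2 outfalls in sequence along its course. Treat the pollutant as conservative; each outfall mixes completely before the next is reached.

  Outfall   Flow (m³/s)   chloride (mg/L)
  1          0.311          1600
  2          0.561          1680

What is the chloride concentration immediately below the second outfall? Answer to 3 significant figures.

338 mg/L

After outfall 1: Q = 3.540 + 0.3110 = 3.851 m³/s; C = (3.540·14.00 + 0.3110·1600)/3.851 = 142.1 mg/L.
After outfall 2: Q = 3.851 + 0.5610 = 4.412 m³/s; C = (3.851·142.1 + 0.5610·1680)/4.412 = 337.6 mg/L.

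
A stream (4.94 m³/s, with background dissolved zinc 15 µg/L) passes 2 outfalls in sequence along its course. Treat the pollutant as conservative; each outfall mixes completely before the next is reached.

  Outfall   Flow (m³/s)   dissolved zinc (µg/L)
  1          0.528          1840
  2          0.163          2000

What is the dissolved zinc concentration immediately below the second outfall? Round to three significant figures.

244 µg/L

After outfall 1: Q = 4.940 + 0.5280 = 5.468 m³/s; C = (4.940·15.00 + 0.5280·1840)/5.468 = 191.2 µg/L.
After outfall 2: Q = 5.468 + 0.1630 = 5.631 m³/s; C = (5.468·191.2 + 0.1630·2000)/5.631 = 243.6 µg/L.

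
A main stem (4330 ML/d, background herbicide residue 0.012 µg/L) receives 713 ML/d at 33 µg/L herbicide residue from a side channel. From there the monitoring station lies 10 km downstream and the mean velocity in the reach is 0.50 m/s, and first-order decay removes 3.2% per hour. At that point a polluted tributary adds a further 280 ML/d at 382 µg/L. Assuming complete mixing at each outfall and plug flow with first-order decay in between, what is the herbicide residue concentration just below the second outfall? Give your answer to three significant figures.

Flow-weighted average: C = (4330·0.01200 + 713.0·33.00) / 5043 = 23580/5043 = 4.676 µg/L; combined flow 5043 ML/d.
Travel time t = 10·1000 / 0.50 = 20000 s = 5.556 h.
3.2%/h lost → k = −ln(1 − 0.032) = 0.03252 h⁻¹.
Applying C = C₀e^(−kt): 4.676 × 0.8347 = 3.903 µg/L.
At the second outfall, C = (5043·3.903 + 280.0·382.0) / (5043 + 280.0) = 23.79 µg/L.

23.8 µg/L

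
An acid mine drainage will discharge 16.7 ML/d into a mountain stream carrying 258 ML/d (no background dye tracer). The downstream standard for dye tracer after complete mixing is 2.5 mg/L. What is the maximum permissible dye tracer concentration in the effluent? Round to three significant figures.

41.1 mg/L

At the limit, (Qr·Cr + Qe·Cₑ)/(Qr + Qe) = 2.5:
Cₑ = (274.7·2.5 − 258.0·0) / 16.70 = 41.12 mg/L.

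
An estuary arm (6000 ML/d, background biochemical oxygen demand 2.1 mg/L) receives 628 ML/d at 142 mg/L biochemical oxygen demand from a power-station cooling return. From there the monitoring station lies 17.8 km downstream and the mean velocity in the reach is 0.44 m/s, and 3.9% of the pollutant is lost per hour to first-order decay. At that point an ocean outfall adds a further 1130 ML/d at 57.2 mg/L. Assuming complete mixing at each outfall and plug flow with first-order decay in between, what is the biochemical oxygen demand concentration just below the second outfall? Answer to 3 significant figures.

16.7 mg/L

Flow-weighted average: C = (6000·2.100 + 628.0·142.0) / 6628 = 101800/6628 = 15.36 mg/L; combined flow 6628 ML/d.
Travel time t = 17.8·1000 / 0.44 = 40450 s = 11.24 h.
3.9%/h lost → k = −ln(1 − 0.039) = 0.03978 h⁻¹.
First-order decay: C = 15.36·exp(−k·t) = 15.36·0.6395 = 9.820 mg/L.
Second outfall: C = (6628·9.820 + 1130·57.20)/7758 = 16.72 mg/L.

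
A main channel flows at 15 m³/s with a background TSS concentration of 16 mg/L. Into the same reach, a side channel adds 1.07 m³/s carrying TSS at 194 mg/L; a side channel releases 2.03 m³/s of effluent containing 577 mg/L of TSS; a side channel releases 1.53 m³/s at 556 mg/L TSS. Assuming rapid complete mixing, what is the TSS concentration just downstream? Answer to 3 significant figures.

126 mg/L

After mixing, C = (15.00·16.00 + 1.070·194.0 + 2.030·577.0 + 1.530·556.0) / 19.63 = 2470/19.63 = 125.8 mg/L.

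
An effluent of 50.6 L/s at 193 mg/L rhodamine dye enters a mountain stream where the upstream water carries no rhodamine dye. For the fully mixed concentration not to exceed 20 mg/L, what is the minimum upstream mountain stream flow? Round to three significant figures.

438 L/s

Set C_mix = 20: (Q·0 + 50.60·193.0) / (Q + 50.60) = 20
→ Q = 50.60·(193.0 − 20)/(20 − 0) = 437.7 L/s.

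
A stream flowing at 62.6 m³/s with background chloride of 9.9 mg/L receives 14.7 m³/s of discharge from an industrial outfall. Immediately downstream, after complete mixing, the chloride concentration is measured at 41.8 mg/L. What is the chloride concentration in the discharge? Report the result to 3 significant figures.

178 mg/L

Mass balance: 62.60·9.900 + 14.70·Cₑ = 77.30·41.80
→ Cₑ = (77.30·41.80 − 62.60·9.900) / 14.70 = 177.6 mg/L.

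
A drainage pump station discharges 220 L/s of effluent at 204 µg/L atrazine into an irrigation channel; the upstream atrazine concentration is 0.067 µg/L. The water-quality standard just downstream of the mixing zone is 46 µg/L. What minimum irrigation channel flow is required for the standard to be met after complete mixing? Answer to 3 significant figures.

Set C_mix = 46: (Q·0.06700 + 220.0·204.0) / (Q + 220.0) = 46
→ Q = 220.0·(204.0 − 46)/(46 − 0.06700) = 756.8 L/s.

757 L/s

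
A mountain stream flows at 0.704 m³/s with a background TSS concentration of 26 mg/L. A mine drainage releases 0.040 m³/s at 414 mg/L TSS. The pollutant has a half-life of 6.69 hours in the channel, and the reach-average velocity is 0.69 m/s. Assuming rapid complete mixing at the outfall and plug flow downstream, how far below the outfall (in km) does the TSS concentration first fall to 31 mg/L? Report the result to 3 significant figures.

9.91 km

Conservation of mass: C = (0.7040·26.00 + 0.04000·414.0) / 0.7440 = 34.86/0.7440 = 46.86 mg/L.
Half-life 6.69 h → k = ln 2 / 6.69 = 0.1036 h⁻¹ = 2.487 d⁻¹.
Set 46.86·exp(−k·t) = 31 → t = ln(46.86/31)/k = 14360 s = 3.988 h.
Distance = v·t = 0.69·14360 = 9906 m = 9.906 km.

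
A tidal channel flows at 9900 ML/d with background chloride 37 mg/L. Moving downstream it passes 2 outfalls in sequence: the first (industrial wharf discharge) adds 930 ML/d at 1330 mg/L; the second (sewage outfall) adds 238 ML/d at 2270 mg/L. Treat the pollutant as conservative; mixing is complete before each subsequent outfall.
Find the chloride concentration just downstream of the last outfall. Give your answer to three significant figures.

After outfall 1: Q = 9900 + 930.0 = 10830 ML/d; C = (9900·37.00 + 930.0·1330)/10830 = 148.0 mg/L.
After outfall 2: Q = 10830 + 238.0 = 11070 ML/d; C = (10830·148.0 + 238.0·2270)/11070 = 193.7 mg/L.

194 mg/L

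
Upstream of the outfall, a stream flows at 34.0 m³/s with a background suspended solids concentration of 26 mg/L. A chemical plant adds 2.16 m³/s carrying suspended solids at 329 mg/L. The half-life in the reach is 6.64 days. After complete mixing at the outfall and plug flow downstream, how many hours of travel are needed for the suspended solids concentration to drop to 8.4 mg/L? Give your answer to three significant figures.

381 h

Mixed concentration C = ΣQC/ΣQ = (34.00·26.00 + 2.160·329.0) / 36.16 = 1595/36.16 = 44.10 mg/L.
Half-life 6.64 d → k = ln 2 / 6.64 = 0.1044 d⁻¹.
44.10·exp(−k·t) = 8.4 → t = ln(44.10/8.4)/k = 1372000 s = 381.2 h.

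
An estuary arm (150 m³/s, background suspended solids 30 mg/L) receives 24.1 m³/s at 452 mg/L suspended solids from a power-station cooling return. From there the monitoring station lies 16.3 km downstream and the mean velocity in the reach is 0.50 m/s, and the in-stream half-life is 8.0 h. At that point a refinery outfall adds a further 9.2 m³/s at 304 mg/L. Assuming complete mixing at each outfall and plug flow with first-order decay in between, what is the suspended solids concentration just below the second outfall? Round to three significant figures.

53.6 mg/L

Mixed concentration C = ΣQC/ΣQ = (150.0·30.00 + 24.10·452.0) / 174.1 = 15390/174.1 = 88.42 mg/L; combined flow 174.1 m³/s.
Travel time t = 16.3·1000 / 0.50 = 32600 s = 9.056 h.
Half-life 8.0 h → k = ln 2 / 8.0 = 0.08664 h⁻¹ = 2.079 d⁻¹.
After decay, C = 88.42 × e^(−kt) = 88.42 × 0.4563 = 40.34 mg/L.
Second outfall: C = (174.1·40.34 + 9.200·304.0)/183.3 = 53.58 mg/L.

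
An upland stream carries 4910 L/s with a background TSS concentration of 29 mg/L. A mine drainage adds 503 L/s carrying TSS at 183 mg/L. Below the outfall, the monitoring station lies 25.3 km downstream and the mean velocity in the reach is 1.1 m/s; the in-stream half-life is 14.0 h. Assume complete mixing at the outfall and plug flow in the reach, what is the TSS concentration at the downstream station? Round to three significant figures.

31.6 mg/L

Mass balance: C = (4910·29.00 + 503.0·183.0) / 5413 = 234400/5413 = 43.31 mg/L.
Travel time t = 25.3·1000 / 1.1 = 23000 s = 6.389 h.
Half-life 14.0 h → k = ln 2 / 14.0 = 0.04951 h⁻¹ = 1.188 d⁻¹.
First-order decay: C = 43.31·exp(−k·t) = 43.31·0.7288 = 31.57 mg/L.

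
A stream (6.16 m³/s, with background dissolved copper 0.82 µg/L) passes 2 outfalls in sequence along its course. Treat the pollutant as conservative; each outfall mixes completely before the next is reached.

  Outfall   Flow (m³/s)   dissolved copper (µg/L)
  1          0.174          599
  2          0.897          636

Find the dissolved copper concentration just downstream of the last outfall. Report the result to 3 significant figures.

Below outfall 1: Q → 6.334 m³/s, C = (6.160·0.8200 + 0.1740·599.0)/6.334 = 17.25 µg/L.
Below outfall 2: Q → 7.231 m³/s, C = (6.334·17.25 + 0.8970·636.0)/7.231 = 94.01 µg/L.

94.0 µg/L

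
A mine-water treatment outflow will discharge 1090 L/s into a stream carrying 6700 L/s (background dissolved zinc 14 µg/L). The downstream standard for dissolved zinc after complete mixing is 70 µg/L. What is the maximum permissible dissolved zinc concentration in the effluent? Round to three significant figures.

At the limit, (Qr·Cr + Qe·Cₑ)/(Qr + Qe) = 70:
Cₑ = (7790·70 − 6700·14.00) / 1090 = 414.2 µg/L.

414 µg/L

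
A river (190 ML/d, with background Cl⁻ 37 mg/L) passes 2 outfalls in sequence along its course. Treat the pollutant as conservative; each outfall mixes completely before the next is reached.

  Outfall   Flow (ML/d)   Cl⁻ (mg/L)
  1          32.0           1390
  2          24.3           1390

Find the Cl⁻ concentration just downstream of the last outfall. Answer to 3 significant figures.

346 mg/L

Below outfall 1: Q → 222.0 ML/d, C = (190.0·37.00 + 32.00·1390)/222.0 = 232.0 mg/L.
Below outfall 2: Q → 246.3 ML/d, C = (222.0·232.0 + 24.30·1390)/246.3 = 346.3 mg/L.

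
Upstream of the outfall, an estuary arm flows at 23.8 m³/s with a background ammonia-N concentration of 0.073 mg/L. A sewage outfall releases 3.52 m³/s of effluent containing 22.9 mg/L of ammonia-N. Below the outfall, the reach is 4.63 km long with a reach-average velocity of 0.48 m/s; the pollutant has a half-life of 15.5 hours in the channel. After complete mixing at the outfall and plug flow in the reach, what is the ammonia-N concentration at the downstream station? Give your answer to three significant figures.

2.67 mg/L

After mixing, C = (23.80·0.07300 + 3.520·22.90) / 27.32 = 82.35/27.32 = 3.014 mg/L.
Travel time t = 4.63·1000 / 0.48 = 9646 s = 2.679 h.
Half-life 15.5 h → k = ln 2 / 15.5 = 0.04472 h⁻¹ = 1.073 d⁻¹.
Applying C = C₀e^(−kt): 3.014 × 0.8871 = 2.674 mg/L.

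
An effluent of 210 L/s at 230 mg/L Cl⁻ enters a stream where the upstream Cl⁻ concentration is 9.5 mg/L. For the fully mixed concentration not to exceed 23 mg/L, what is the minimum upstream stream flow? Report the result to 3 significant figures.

3220 L/s

Set C_mix = 23: (Q·9.500 + 210.0·230.0) / (Q + 210.0) = 23
→ Q = 210.0·(230.0 − 23)/(23 − 9.500) = 3220 L/s.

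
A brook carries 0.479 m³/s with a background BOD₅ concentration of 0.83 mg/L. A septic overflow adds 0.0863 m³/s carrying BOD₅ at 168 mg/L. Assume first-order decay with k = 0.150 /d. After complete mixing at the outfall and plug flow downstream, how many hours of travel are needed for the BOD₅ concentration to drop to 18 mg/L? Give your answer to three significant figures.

61.0 h

Flow-weighted average: C = (0.4790·0.8300 + 0.08630·168.0) / 0.5653 = 14.90/0.5653 = 26.35 mg/L.
26.35·exp(−k·t) = 18 → t = ln(26.35/18)/k = 219500 s = 60.98 h.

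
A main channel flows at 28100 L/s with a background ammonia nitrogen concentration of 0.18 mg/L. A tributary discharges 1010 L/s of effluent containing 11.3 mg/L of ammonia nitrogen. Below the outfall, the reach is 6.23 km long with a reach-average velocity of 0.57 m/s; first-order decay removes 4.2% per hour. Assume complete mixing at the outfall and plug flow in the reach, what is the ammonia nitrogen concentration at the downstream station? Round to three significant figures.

Flow-weighted average: C = (28100·0.1800 + 1010·11.30) / 29110 = 16470/29110 = 0.5658 mg/L.
Travel time t = 6.23·1000 / 0.57 = 10930 s = 3.036 h.
4.2%/h lost → k = −ln(1 − 0.042) = 0.04291 h⁻¹.
Applying C = C₀e^(−kt): 0.5658 × 0.8779 = 0.4967 mg/L.

0.497 mg/L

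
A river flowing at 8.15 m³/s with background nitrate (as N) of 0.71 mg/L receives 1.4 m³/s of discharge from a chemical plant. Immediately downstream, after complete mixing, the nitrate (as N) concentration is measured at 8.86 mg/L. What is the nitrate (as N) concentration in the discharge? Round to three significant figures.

Mass balance: 8.150·0.7100 + 1.400·Cₑ = 9.550·8.860
→ Cₑ = (9.550·8.860 − 8.150·0.7100) / 1.400 = 56.30 mg/L.

56.3 mg/L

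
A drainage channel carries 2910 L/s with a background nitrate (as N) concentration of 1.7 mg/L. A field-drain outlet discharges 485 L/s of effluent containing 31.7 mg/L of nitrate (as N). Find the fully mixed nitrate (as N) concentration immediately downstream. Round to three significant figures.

5.99 mg/L

Flow-weighted average: C = (2910·1.700 + 485.0·31.70) / 3395 = 20320/3395 = 5.986 mg/L.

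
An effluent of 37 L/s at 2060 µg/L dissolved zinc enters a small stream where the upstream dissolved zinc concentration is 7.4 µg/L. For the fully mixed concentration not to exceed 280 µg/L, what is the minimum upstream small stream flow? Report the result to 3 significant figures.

Set C_mix = 280: (Q·7.400 + 37.00·2060) / (Q + 37.00) = 280
→ Q = 37.00·(2060 − 280)/(280 − 7.400) = 241.6 L/s.

242 L/s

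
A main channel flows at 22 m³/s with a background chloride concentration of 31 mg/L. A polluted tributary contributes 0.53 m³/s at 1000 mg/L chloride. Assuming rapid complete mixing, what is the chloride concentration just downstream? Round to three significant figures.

Mixed concentration C = ΣQC/ΣQ = (22.00·31.00 + 0.5300·1000) / 22.53 = 1212/22.53 = 53.79 mg/L.

53.8 mg/L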